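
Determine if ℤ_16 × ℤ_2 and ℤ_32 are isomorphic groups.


Comparing ℤ_16 × ℤ_2 and ℤ_32:
gcd(16,2) = 2 ≠ 1. Max element order in ℤ_16×ℤ_2 is lcm(16,2) = 16 < 32, so it has no element of order 32

No, ℤ_16 × ℤ_2 ≇ ℤ_32


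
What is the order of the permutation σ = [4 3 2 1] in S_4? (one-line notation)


Cycle decomposition: (1 4) (2 3)
Cycle lengths: 2, 2
Order = lcm(2, 2) = 2

ord(σ) = 2


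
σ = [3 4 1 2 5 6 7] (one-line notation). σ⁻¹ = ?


To find σ⁻¹, swap domain and range:
σ(1) = 3 → σ⁻¹(3) = 1
σ(2) = 4 → σ⁻¹(4) = 2
σ(3) = 1 → σ⁻¹(1) = 3
σ(4) = 2 → σ⁻¹(2) = 4
σ(5) = 5 → σ⁻¹(5) = 5
σ(6) = 6 → σ⁻¹(6) = 6
σ(7) = 7 → σ⁻¹(7) = 7

σ⁻¹ = [3 4 1 2 5 6 7]


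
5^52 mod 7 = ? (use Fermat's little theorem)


Fermat's little theorem: if p is prime and gcd(a,p)=1, then a^(p-1) ≡ 1 (mod p)
p = 7 is prime, gcd(5,7) = 1
Reduce exponent: 52 mod 6 = 4
So 5^52 ≡ 5^4 (mod 7)
5^4 mod 7 = 2

5^52 ≡ 2 (mod 7)


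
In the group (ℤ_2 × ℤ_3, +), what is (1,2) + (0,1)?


Operation: componentwise addition mod (2, 3)
(1,2) + (0,1) = ((a₁+b₁) mod 2, (a₂+b₂) mod 3) with a = (1,2), b = (0,1)

(1,2) + (0,1) = (1,0)


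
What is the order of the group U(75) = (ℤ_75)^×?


U(n) is the group of units mod n; |U(n)| = φ(n)
|U(75)| = φ(75) = 40

|U(75) = (ℤ_75)^×| = 40


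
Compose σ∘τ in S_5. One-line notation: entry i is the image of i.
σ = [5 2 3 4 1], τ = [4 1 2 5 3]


σ∘τ: apply τ first, then σ
1 →τ 4 →σ 4
2 →τ 1 →σ 5
3 →τ 2 →σ 2
4 →τ 5 →σ 1
5 →τ 3 →σ 3

σ∘τ = [4 5 2 1 3]


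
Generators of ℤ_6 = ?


g generates ℤ_n iff gcd(g,n) = 1
Checking each g ∈ {1,...,5}:
gcd(1,6) = 1
gcd(2,6) = 2
gcd(3,6) = 3
gcd(4,6) = 2
gcd(5,6) = 1
Generators: {1, 5}
Number of generators = φ(6) = 2

Generators of ℤ_6 = {1, 5}


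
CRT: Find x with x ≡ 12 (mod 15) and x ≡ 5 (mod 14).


m₁ = 15, m₂ = 14, gcd = 1, so CRT applies. M = m₁·m₂ = 210
Let M₁ = M/m₁ = 14, M₂ = M/m₂ = 15
Find y₁ ≡ M₁⁻¹ (mod m₁): 14⁻¹ ≡ 14 (mod 15)
Find y₂ ≡ M₂⁻¹ (mod m₂): 15⁻¹ ≡ 1 (mod 14)
x = a₁·M₁·y₁ + a₂·M₂·y₂ = 12·14·14 + 5·15·1 = 2427
Reduce mod 210: x ≡ 117
Check: 117 mod 15 = 12 ✓, 117 mod 14 = 5 ✓

x ≡ 117 (mod 210)


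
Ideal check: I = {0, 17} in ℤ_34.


Check ideal conditions for I = {0, 17} in ℤ_34:
(1) I is an additive subgroup? Yes
(2) For r ∈ ℤ_34 and a ∈ I: r·a ∈ I? Yes

Yes, I is an ideal of ℤ_34


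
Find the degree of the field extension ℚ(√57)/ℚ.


√57 has minimal polynomial x² - 57 (irreducible over ℚ since 57 is squarefree)

[ℚ(√57)/ℚ] = 2


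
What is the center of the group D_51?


Z(G) = {g ∈ G | gx = xg for all x ∈ G}
For odd n, Z(D_n) = {e}: no nontrivial rotation commutes with all reflections

Z(D_51) = {e}


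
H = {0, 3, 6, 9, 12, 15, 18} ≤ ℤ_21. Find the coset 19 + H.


19 + H = {19 + h (mod 21) : h ∈ H}
19+0=19, 19+3=1, 19+6=4, 19+9=7, 19+12=10, 19+15=13, 19+18=16
19 + H = {1, 4, 7, 10, 13, 16, 19} = 1 + H

19 + H = {1, 4, 7, 10, 13, 16, 19}


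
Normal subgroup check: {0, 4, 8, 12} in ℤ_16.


H = {0, 4, 8, 12} in ℤ_16
ℤ_16 is abelian; every subgroup of an abelian group is normal

Yes, normal subgroup


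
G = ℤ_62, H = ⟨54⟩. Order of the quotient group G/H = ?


|⟨54⟩| = n / gcd(54, 62) = 62 / 2 = 31
H is normal (ℤ_62 is abelian).
|G/H| = |G| / |H| = 62 / 31 = 2

|G/H| = 2


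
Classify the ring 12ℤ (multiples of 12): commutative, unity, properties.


12ℤ is a commutative ring under +,× but has no multiplicative identity (1 ∉ 12ℤ); it has no zero divisors, but without unity it is not an integral domain
Commutative: Yes
Integral domain: No
Has unity: No

12ℤ (multiples of 12): Commutative=Yes, Unity=No


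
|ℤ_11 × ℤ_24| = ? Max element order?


|ℤ_11 × ℤ_24| = 11 × 24 = 264
Max element order = lcm(11,24) = 264
Cyclic? Yes (gcd=1)

|ℤ_11×ℤ_24| = 264, max element order = 264


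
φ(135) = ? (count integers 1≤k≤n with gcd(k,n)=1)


Factor n: 135 = 3^3 × 5
φ(n) = n · ∏(1 - 1/p) over distinct primes p | n
φ(135) = 135 · (1 - 1/3) · (1 - 1/5) = 72

φ(135) = 72


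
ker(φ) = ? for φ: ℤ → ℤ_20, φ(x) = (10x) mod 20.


Kernel = preimage of identity
ker(φ) = {x ∈ ℤ : 10x ≡ 0 (mod 20)}. gcd(10,20) = 10, so 10x ≡ 0 (mod 20) ⟺ x ≡ 0 (mod 20/10 = 2). Hence ker(φ) = 2ℤ

ker(φ) = 2ℤ


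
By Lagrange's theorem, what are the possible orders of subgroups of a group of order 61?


Lagrange's theorem: |H| divides |G|
|G| = 61
Divisors of 61: 1, 61

Possible subgroup orders: {1, 61}


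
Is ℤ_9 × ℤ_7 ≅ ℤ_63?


Comparing ℤ_9 × ℤ_7 and ℤ_63:
gcd(9,7) = 1, so ℤ_9 × ℤ_7 ≅ ℤ_63 (CRT)

Yes, ℤ_9 × ℤ_7 ≅ ℤ_63


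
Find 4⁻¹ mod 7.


Use the extended Euclidean algorithm to write 1 = 4·s + 7·t; then s mod 7 is the inverse.
Euclidean algorithm:
  4 = 0·7 + 4
  7 = 1·4 + 3
  4 = 1·3 + 1
  3 = 3·1 + 0
gcd(4,7) = 1
Back-substitution gives: 4·(2) + 7·(-1) = 1
So 4⁻¹ ≡ 2 ≡ 2 (mod 7)
Check: 4 × 2 = 8 ≡ 1 (mod 7) ✓

4⁻¹ ≡ 2 (mod 7)


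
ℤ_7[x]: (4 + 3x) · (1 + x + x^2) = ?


Expand and collect like terms; reduce coefficients mod 7:
x^0: 4·1 = 4 ≡ 4 (mod 7)
x^1: 4·1 + 3·1 = 7 ≡ 0 (mod 7)
x^2: 4·1 + 3·1 = 7 ≡ 0 (mod 7)
x^3: 3·1 = 3 ≡ 3 (mod 7)
Result: 4 + 3x^3

f · g = 4 + 3x^3


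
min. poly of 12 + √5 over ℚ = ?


Let α = 12 + √5. Then α - 12 = √5, so (α - 12)² = 5, giving α² - 24α + 139 = 0. Degree 2 and α ∉ ℚ, so this is the minimal polynomial.

Minimal polynomial: x² - 24x + 139


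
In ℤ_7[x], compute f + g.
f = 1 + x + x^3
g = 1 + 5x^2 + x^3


Add coefficients mod 7:
x^0: 1 + 1 = 2 (mod 7)
x^1: 1 + 0 = 1 (mod 7)
x^2: 0 + 5 = 5 (mod 7)
x^3: 1 + 1 = 2 (mod 7)
Result: 2 + x + 5x^2 + 2x^3

f + g = 2 + x + 5x^2 + 2x^3


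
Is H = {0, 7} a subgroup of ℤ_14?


Subgroup test for H = {0, 7} in (ℤ_14, +):
(1) 0 ∈ H? Yes
(2) Closure: for all a,b ∈ H, (a+b) mod 14 ∈ H? Yes
(3) Inverses: for all a ∈ H, -a mod 14 ∈ H? Yes

Yes, H is a subgroup of ℤ_14


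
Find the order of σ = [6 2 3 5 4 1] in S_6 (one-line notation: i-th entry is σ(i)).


Cycle decomposition: (1 6) (4 5)
Cycle lengths: 2, 2
Order = lcm(2, 2) = 2

ord(σ) = 2


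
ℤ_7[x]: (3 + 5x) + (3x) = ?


Add coefficients mod 7:
x^0: 3 + 0 = 3 (mod 7)
x^1: 5 + 3 = 1 (mod 7)
Result: 3 + x

f + g = 3 + x


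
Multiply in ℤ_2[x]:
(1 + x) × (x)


Expand and collect like terms; reduce coefficients mod 2:
x^0: 1·0 = 0 ≡ 0 (mod 2)
x^1: 1·1 + 1·0 = 1 ≡ 1 (mod 2)
x^2: 1·1 = 1 ≡ 1 (mod 2)
Result: x + x^2

f · g = x + x^2


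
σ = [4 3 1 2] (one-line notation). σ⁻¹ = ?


To find σ⁻¹, swap domain and range:
σ(1) = 4 → σ⁻¹(4) = 1
σ(2) = 3 → σ⁻¹(3) = 2
σ(3) = 1 → σ⁻¹(1) = 3
σ(4) = 2 → σ⁻¹(2) = 4

σ⁻¹ = [3 4 2 1]


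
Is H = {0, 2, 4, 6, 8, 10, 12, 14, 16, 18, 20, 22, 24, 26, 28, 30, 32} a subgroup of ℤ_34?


Subgroup test for H = {0, 2, 4, 6, 8, 10, 12, 14, 16, 18, 20, 22, 24, 26, 28, 30, 32} in (ℤ_34, +):
(1) 0 ∈ H? Yes
(2) Closure: for all a,b ∈ H, (a+b) mod 34 ∈ H? Yes
(3) Inverses: for all a ∈ H, -a mod 34 ∈ H? Yes

Yes, H is a subgroup of ℤ_34


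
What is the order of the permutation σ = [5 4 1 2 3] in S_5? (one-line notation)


Cycle decomposition: (1 5 3) (2 4)
Cycle lengths: 3, 2
Order = lcm(3, 2) = 6

ord(σ) = 6


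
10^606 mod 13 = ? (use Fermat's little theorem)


Fermat's little theorem: if p is prime and gcd(a,p)=1, then a^(p-1) ≡ 1 (mod p)
p = 13 is prime, gcd(10,13) = 1
Reduce exponent: 606 mod 12 = 6
So 10^606 ≡ 10^6 (mod 13)
10^6 mod 13 = 1

10^606 ≡ 1 (mod 13)


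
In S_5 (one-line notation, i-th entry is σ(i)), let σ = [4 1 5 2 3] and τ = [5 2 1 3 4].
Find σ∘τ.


σ∘τ: apply τ first, then σ
1 →τ 5 →σ 3
2 →τ 2 →σ 1
3 →τ 1 →σ 4
4 →τ 3 →σ 5
5 →τ 4 →σ 2

σ∘τ = [3 1 4 5 2]


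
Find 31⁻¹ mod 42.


Use the extended Euclidean algorithm to write 1 = 31·s + 42·t; then s mod 42 is the inverse.
Euclidean algorithm:
  31 = 0·42 + 31
  42 = 1·31 + 11
  31 = 2·11 + 9
  11 = 1·9 + 2
  9 = 4·2 + 1
  2 = 2·1 + 0
gcd(31,42) = 1
Back-substitution gives: 31·(19) + 42·(-14) = 1
So 31⁻¹ ≡ 19 ≡ 19 (mod 42)
Check: 31 × 19 = 589 ≡ 1 (mod 42) ✓

31⁻¹ ≡ 19 (mod 42)


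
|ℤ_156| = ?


ℤ_n has n elements.

|ℤ_156| = 156


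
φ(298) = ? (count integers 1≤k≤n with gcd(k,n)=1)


Factor n: 298 = 2 × 149
φ(n) = n · ∏(1 - 1/p) over distinct primes p | n
φ(298) = 298 · (1 - 1/2) · (1 - 1/149) = 148

φ(298) = 148


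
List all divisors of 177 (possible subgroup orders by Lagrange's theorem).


Lagrange's theorem: |H| divides |G|
|G| = 177
Divisors of 177: 1, 3, 59, 177

Possible subgroup orders: {1, 3, 59, 177}


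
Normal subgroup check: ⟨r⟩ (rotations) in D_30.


H = ⟨r⟩ (rotations) in D_30
The rotation subgroup ⟨r⟩ has index 2 in D_30, so it is normal

Yes, normal subgroup


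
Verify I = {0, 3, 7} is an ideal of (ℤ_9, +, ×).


Check ideal conditions for I = {0, 3, 7} in ℤ_9:
(1) I is an additive subgroup? No
(2) For r ∈ ℤ_9 and a ∈ I: r·a ∈ I? No  [counterexample: r=2, a=3, r·a mod 9 = 6 ∉ I]

No, I is not an ideal of ℤ_9


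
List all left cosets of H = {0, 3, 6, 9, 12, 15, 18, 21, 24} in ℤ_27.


H = {0, 3, 6, 9, 12, 15, 18, 21, 24}, |H| = 9
Number of cosets = |G|/|H| = 27/9 = 3
0 + H = {0, 3, 6, 9, 12, 15, 18, 21, 24}
1 + H = {1, 4, 7, 10, 13, 16, 19, 22, 25}
2 + H = {2, 5, 8, 11, 14, 17, 20, 23, 26}

Cosets: 0+H={0,3,6,9,12,15,18,21,24}; 1+H={1,4,7,10,13,16,19,22,25}; 2+H={2,5,8,11,14,17,20,23,26}


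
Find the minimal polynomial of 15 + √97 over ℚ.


Let α = 15 + √97. Then α - 15 = √97, so (α - 15)² = 97, giving α² - 30α + 128 = 0. Degree 2 and α ∉ ℚ, so this is the minimal polynomial.

Minimal polynomial: x² - 30x + 128


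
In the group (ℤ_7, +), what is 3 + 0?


Operation: addition mod 7
3 + 0 = (a + b) mod 7 with a = 3, b = 0

3 + 0 = 3


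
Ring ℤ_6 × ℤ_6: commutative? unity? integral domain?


Direct product ring; commutative with unity (1,1); but (1,0)·(0,1) = (0,0) gives zero divisors, so not an integral domain
Commutative: Yes
Integral domain: No
Has unity: Yes

ℤ_6 × ℤ_6: Commutative=Yes, Unity=Yes


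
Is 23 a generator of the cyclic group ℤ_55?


g generates ℤ_n iff gcd(g, n) = 1
gcd(23, 55) = 1
Since gcd = 1, 23 is a generator.

Yes, 23 generates ℤ_55


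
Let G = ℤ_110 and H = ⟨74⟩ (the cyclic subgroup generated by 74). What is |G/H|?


|⟨74⟩| = n / gcd(74, 110) = 110 / 2 = 55
H is normal (ℤ_110 is abelian).
|G/H| = |G| / |H| = 110 / 55 = 2

|G/H| = 2


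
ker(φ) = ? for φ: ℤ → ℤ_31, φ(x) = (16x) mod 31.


Kernel = preimage of identity
ker(φ) = {x ∈ ℤ : 16x ≡ 0 (mod 31)}. gcd(16,31) = 1, so 16x ≡ 0 (mod 31) ⟺ x ≡ 0 (mod 31/1 = 31). Hence ker(φ) = 31ℤ

ker(φ) = 31ℤ


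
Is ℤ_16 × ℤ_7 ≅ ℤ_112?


Comparing ℤ_16 × ℤ_7 and ℤ_112:
gcd(16,7) = 1, so ℤ_16 × ℤ_7 ≅ ℤ_112 (CRT)

Yes, ℤ_16 × ℤ_7 ≅ ℤ_112


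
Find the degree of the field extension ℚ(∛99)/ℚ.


∛99 has minimal polynomial x³ - 99 (irreducible over ℚ since 99 is not a perfect cube)

[ℚ(∛99)/ℚ] = 3


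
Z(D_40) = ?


Z(G) = {g ∈ G | gx = xg for all x ∈ G}
For even n, Z(D_n) = {e, r^(n/2)}: the 180° rotation r^20 commutes with every reflection and rotation

Z(D_40) = {e, r^20}


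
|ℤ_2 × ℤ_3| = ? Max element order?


|ℤ_2 × ℤ_3| = 2 × 3 = 6
Max element order = lcm(2,3) = 6
Cyclic? Yes (gcd=1)

|ℤ_2×ℤ_3| = 6, max element order = 6


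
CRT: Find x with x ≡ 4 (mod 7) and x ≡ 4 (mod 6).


m₁ = 7, m₂ = 6, gcd = 1, so CRT applies. M = m₁·m₂ = 42
Let M₁ = M/m₁ = 6, M₂ = M/m₂ = 7
Find y₁ ≡ M₁⁻¹ (mod m₁): 6⁻¹ ≡ 6 (mod 7)
Find y₂ ≡ M₂⁻¹ (mod m₂): 7⁻¹ ≡ 1 (mod 6)
x = a₁·M₁·y₁ + a₂·M₂·y₂ = 4·6·6 + 4·7·1 = 172
Reduce mod 42: x ≡ 4
Check: 4 mod 7 = 4 ✓, 4 mod 6 = 4 ✓

x ≡ 4 (mod 42)


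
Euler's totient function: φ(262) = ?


Factor n: 262 = 2 × 131
φ(n) = n · ∏(1 - 1/p) over distinct primes p | n
φ(262) = 262 · (1 - 1/2) · (1 - 1/131) = 130

φ(262) = 130


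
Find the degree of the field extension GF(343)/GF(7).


GF(343) = GF(7^3), so the extension degree is 3

[GF(343)/GF(7)] = 3


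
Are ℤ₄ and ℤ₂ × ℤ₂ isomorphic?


Comparing ℤ₄ and ℤ₂ × ℤ₂:
ℤ₄ has an element of order 4; ℤ₂×ℤ₂ has exponent 2

No, ℤ₄ ≇ ℤ₂ × ℤ₂


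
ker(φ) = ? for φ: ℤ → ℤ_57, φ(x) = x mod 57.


Kernel = preimage of identity
ker(φ) = {x ∈ ℤ : x ≡ 0 (mod 57)} = 57ℤ = {0, ±57, ±114, ...}

ker(φ) = 57ℤ


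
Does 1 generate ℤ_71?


g generates ℤ_n iff gcd(g, n) = 1
gcd(1, 71) = 1
Since gcd = 1, 1 is a generator.

Yes, 1 generates ℤ_71


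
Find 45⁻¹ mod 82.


Use the extended Euclidean algorithm to write 1 = 45·s + 82·t; then s mod 82 is the inverse.
Euclidean algorithm:
  45 = 0·82 + 45
  82 = 1·45 + 37
  45 = 1·37 + 8
  37 = 4·8 + 5
  8 = 1·5 + 3
  5 = 1·3 + 2
  3 = 1·2 + 1
  2 = 2·1 + 0
gcd(45,82) = 1
Back-substitution gives: 45·(31) + 82·(-17) = 1
So 45⁻¹ ≡ 31 ≡ 31 (mod 82)
Check: 45 × 31 = 1395 ≡ 1 (mod 82) ✓

45⁻¹ ≡ 31 (mod 82)


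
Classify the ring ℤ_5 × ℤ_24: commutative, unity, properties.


Direct product ring; commutative with unity (1,1); but (1,0)·(0,1) = (0,0) gives zero divisors, so not an integral domain
Commutative: Yes
Integral domain: No
Has unity: Yes

ℤ_5 × ℤ_24: Commutative=Yes, Unity=Yes


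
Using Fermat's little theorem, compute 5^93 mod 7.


Fermat's little theorem: if p is prime and gcd(a,p)=1, then a^(p-1) ≡ 1 (mod p)
p = 7 is prime, gcd(5,7) = 1
Reduce exponent: 93 mod 6 = 3
So 5^93 ≡ 5^3 (mod 7)
5^3 mod 7 = 6

5^93 ≡ 6 (mod 7)


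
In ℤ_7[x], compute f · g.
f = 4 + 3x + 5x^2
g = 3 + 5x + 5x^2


Expand and collect like terms; reduce coefficients mod 7:
x^0: 4·3 = 12 ≡ 5 (mod 7)
x^1: 4·5 + 3·3 = 29 ≡ 1 (mod 7)
x^2: 4·5 + 3·5 + 5·3 = 50 ≡ 1 (mod 7)
x^3: 3·5 + 5·5 = 40 ≡ 5 (mod 7)
x^4: 5·5 = 25 ≡ 4 (mod 7)
Result: 5 + x + x^2 + 5x^3 + 4x^4

f · g = 5 + x + x^2 + 5x^3 + 4x^4


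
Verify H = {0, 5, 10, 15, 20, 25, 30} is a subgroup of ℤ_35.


Subgroup test for H = {0, 5, 10, 15, 20, 25, 30} in (ℤ_35, +):
(1) 0 ∈ H? Yes
(2) Closure: for all a,b ∈ H, (a+b) mod 35 ∈ H? Yes
(3) Inverses: for all a ∈ H, -a mod 35 ∈ H? Yes

Yes, H is a subgroup of ℤ_35


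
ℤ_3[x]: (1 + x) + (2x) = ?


Add coefficients mod 3:
x^0: 1 + 0 = 1 (mod 3)
x^1: 1 + 2 = 0 (mod 3)
Result: 1

f + g = 1


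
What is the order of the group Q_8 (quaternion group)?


Q_8 = {±1, ±i, ±j, ±k}
|Q_8| = 8

|Q_8 (quaternion group)| = 8


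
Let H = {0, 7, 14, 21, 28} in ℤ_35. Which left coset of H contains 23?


23 + H = {23 + h (mod 35) : h ∈ H}
23+0=23, 23+7=30, 23+14=2, 23+21=9, 23+28=16
23 + H = {2, 9, 16, 23, 30} = 2 + H

23 + H = {2, 9, 16, 23, 30}


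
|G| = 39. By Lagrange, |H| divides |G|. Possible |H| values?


Lagrange's theorem: |H| divides |G|
|G| = 39
Divisors of 39: 1, 3, 13, 39

Possible subgroup orders: {1, 3, 13, 39}


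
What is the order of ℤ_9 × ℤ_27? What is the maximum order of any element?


|ℤ_9 × ℤ_27| = 9 × 27 = 243
Max element order = lcm(9,27) = 27
Cyclic? No (gcd=9)

|ℤ_9×ℤ_27| = 243, max element order = 27


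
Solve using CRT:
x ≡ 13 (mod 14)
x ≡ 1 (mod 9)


m₁ = 14, m₂ = 9, gcd = 1, so CRT applies. M = m₁·m₂ = 126
Let M₁ = M/m₁ = 9, M₂ = M/m₂ = 14
Find y₁ ≡ M₁⁻¹ (mod m₁): 9⁻¹ ≡ 11 (mod 14)
Find y₂ ≡ M₂⁻¹ (mod m₂): 14⁻¹ ≡ 2 (mod 9)
x = a₁·M₁·y₁ + a₂·M₂·y₂ = 13·9·11 + 1·14·2 = 1315
Reduce mod 126: x ≡ 55
Check: 55 mod 14 = 13 ✓, 55 mod 9 = 1 ✓

x ≡ 55 (mod 126)


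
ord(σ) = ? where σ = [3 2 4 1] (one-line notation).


Cycle decomposition: (1 3 4)
Cycle lengths: 3
Order = lcm(3) = 3

ord(σ) = 3


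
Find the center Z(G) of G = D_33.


Z(G) = {g ∈ G | gx = xg for all x ∈ G}
For odd n, Z(D_n) = {e}: no nontrivial rotation commutes with all reflections

Z(D_33) = {e}


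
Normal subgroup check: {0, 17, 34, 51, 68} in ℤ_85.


H = {0, 17, 34, 51, 68} in ℤ_85
ℤ_85 is abelian; every subgroup of an abelian group is normal

Yes, normal subgroup


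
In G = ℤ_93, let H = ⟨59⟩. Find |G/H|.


|⟨59⟩| = n / gcd(59, 93) = 93 / 1 = 93
H is normal (ℤ_93 is abelian).
|G/H| = |G| / |H| = 93 / 93 = 1

|G/H| = 1


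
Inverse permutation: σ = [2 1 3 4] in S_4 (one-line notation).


To find σ⁻¹, swap domain and range:
σ(1) = 2 → σ⁻¹(2) = 1
σ(2) = 1 → σ⁻¹(1) = 2
σ(3) = 3 → σ⁻¹(3) = 3
σ(4) = 4 → σ⁻¹(4) = 4

σ⁻¹ = [2 1 3 4]


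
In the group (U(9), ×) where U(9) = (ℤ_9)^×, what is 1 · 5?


Operation: multiplication mod 9
1 · 5 = (a × b) mod 9 with a = 1, b = 5

1 · 5 = 5


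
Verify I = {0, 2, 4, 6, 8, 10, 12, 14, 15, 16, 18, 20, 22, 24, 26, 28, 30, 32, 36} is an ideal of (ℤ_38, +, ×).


Check ideal conditions for I = {0, 2, 4, 6, 8, 10, 12, 14, 15, 16, 18, 20, 22, 24, 26, 28, 30, 32, 36} in ℤ_38:
(1) I is an additive subgroup? No
(2) For r ∈ ℤ_38 and a ∈ I: r·a ∈ I? No  [counterexample: r=2, a=36, r·a mod 38 = 34 ∉ I]

No, I is not an ideal of ℤ_38


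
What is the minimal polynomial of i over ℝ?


i satisfies x² + 1 = 0, irreducible over ℝ

Minimal polynomial: x² + 1


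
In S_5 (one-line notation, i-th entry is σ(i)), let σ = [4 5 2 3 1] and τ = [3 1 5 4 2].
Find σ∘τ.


σ∘τ: apply τ first, then σ
1 →τ 3 →σ 2
2 →τ 1 →σ 4
3 →τ 5 →σ 1
4 →τ 4 →σ 3
5 →τ 2 →σ 5

σ∘τ = [2 4 1 3 5]


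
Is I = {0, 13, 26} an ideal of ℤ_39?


Check ideal conditions for I = {0, 13, 26} in ℤ_39:
(1) I is an additive subgroup? Yes
(2) For r ∈ ℤ_39 and a ∈ I: r·a ∈ I? Yes

Yes, I is an ideal of ℤ_39


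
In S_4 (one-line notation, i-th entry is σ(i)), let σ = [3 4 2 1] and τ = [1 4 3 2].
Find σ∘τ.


σ∘τ: apply τ first, then σ
1 →τ 1 →σ 3
2 →τ 4 →σ 1
3 →τ 3 →σ 2
4 →τ 2 →σ 4

σ∘τ = [3 1 2 4]


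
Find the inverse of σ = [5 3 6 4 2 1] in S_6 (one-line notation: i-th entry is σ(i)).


To find σ⁻¹, swap domain and range:
σ(1) = 5 → σ⁻¹(5) = 1
σ(2) = 3 → σ⁻¹(3) = 2
σ(3) = 6 → σ⁻¹(6) = 3
σ(4) = 4 → σ⁻¹(4) = 4
σ(5) = 2 → σ⁻¹(2) = 5
σ(6) = 1 → σ⁻¹(1) = 6

σ⁻¹ = [6 5 2 4 1 3]


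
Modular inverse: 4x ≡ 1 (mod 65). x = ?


Use the extended Euclidean algorithm to write 1 = 4·s + 65·t; then s mod 65 is the inverse.
Euclidean algorithm:
  4 = 0·65 + 4
  65 = 16·4 + 1
  4 = 4·1 + 0
gcd(4,65) = 1
Back-substitution gives: 4·(-16) + 65·(1) = 1
So 4⁻¹ ≡ -16 ≡ 49 (mod 65)
Check: 4 × 49 = 196 ≡ 1 (mod 65) ✓

4⁻¹ ≡ 49 (mod 65)


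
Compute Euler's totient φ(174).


Factor n: 174 = 2 × 3 × 29
φ(n) = n · ∏(1 - 1/p) over distinct primes p | n
φ(174) = 174 · (1 - 1/2) · (1 - 1/3) · (1 - 1/29) = 56

φ(174) = 56


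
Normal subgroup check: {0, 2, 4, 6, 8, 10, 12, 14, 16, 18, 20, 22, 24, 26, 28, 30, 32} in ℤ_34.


H = {0, 2, 4, 6, 8, 10, 12, 14, 16, 18, 20, 22, 24, 26, 28, 30, 32} in ℤ_34
ℤ_34 is abelian; every subgroup of an abelian group is normal

Yes, normal subgroup


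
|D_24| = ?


|D_n| = 2n (n rotations and n reflections)
|D_24| = 2×24 = 48

|D_24| = 48


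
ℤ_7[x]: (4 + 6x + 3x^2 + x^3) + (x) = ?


Add coefficients mod 7:
x^0: 4 + 0 = 4 (mod 7)
x^1: 6 + 1 = 0 (mod 7)
x^2: 3 + 0 = 3 (mod 7)
x^3: 1 + 0 = 1 (mod 7)
Result: 4 + 3x^2 + x^3

f + g = 4 + 3x^2 + x^3


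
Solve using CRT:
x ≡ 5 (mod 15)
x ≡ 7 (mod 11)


m₁ = 15, m₂ = 11, gcd = 1, so CRT applies. M = m₁·m₂ = 165
Let M₁ = M/m₁ = 11, M₂ = M/m₂ = 15
Find y₁ ≡ M₁⁻¹ (mod m₁): 11⁻¹ ≡ 11 (mod 15)
Find y₂ ≡ M₂⁻¹ (mod m₂): 15⁻¹ ≡ 3 (mod 11)
x = a₁·M₁·y₁ + a₂·M₂·y₂ = 5·11·11 + 7·15·3 = 920
Reduce mod 165: x ≡ 95
Check: 95 mod 15 = 5 ✓, 95 mod 11 = 7 ✓

x ≡ 95 (mod 165)


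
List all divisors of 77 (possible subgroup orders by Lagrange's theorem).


Lagrange's theorem: |H| divides |G|
|G| = 77
Divisors of 77: 1, 7, 11, 77

Possible subgroup orders: {1, 7, 11, 77}


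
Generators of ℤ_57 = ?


g generates ℤ_n iff gcd(g,n) = 1
Prime factors of 57: 3, 19
Generators are g ∈ {1,...,56} not divisible by any of these primes.
Generators: {1, 2, 4, 5, 7, 8, 10, 11, 13, 14, 16, 17, 20, 22, 23, 25, 26, 28, 29, 31, 32, 34, 35, 37, 40, 41, 43, 44, 46, 47, 49, 50, 52, 53, 55, 56}
Number of generators = φ(57) = 36

Generators of ℤ_57 = {1, 2, 4, 5, 7, 8, 10, 11, 13, 14, 16, 17, 20, 22, 23, 25, 26, 28, 29, 31, 32, 34, 35, 37, 40, 41, 43, 44, 46, 47, 49, 50, 52, 53, 55, 56}


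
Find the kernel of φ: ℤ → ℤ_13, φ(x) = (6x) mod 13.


Kernel = preimage of identity
ker(φ) = {x ∈ ℤ : 6x ≡ 0 (mod 13)}. gcd(6,13) = 1, so 6x ≡ 0 (mod 13) ⟺ x ≡ 0 (mod 13/1 = 13). Hence ker(φ) = 13ℤ

ker(φ) = 13ℤ


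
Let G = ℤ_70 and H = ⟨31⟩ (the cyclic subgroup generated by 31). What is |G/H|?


|⟨31⟩| = n / gcd(31, 70) = 70 / 1 = 70
H is normal (ℤ_70 is abelian).
|G/H| = |G| / |H| = 70 / 70 = 1

|G/H| = 1


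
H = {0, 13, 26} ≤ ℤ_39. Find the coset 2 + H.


2 + H = {2 + h (mod 39) : h ∈ H}
2+0=2, 2+13=15, 2+26=28

2 + H = {2, 15, 28}


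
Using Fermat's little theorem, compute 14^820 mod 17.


Fermat's little theorem: if p is prime and gcd(a,p)=1, then a^(p-1) ≡ 1 (mod p)
p = 17 is prime, gcd(14,17) = 1
Reduce exponent: 820 mod 16 = 4
So 14^820 ≡ 14^4 (mod 17)
14^4 mod 17 = 13

14^820 ≡ 13 (mod 17)


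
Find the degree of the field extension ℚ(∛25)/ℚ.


∛25 has minimal polynomial x³ - 25 (irreducible over ℚ since 25 is not a perfect cube)

[ℚ(∛25)/ℚ] = 3


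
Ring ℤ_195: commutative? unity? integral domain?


ℤ_195 is a commutative ring with unity 1; 195 = 3×65 is composite, so 3·65 ≡ 0 gives zero divisors (not an integral domain)
Commutative: Yes
Integral domain: No
Has unity: Yes

ℤ_195: Commutative=Yes, Unity=Yes


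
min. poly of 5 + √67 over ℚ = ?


Let α = 5 + √67. Then α - 5 = √67, so (α - 5)² = 67, giving α² - 10α - 42 = 0. Degree 2 and α ∉ ℚ, so this is the minimal polynomial.

Minimal polynomial: x² - 10x - 42


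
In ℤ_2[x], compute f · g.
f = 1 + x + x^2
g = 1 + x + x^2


Expand and collect like terms; reduce coefficients mod 2:
x^0: 1·1 = 1 ≡ 1 (mod 2)
x^1: 1·1 + 1·1 = 2 ≡ 0 (mod 2)
x^2: 1·1 + 1·1 + 1·1 = 3 ≡ 1 (mod 2)
x^3: 1·1 + 1·1 = 2 ≡ 0 (mod 2)
x^4: 1·1 = 1 ≡ 1 (mod 2)
Result: 1 + x^2 + x^4

f · g = 1 + x^2 + x^4


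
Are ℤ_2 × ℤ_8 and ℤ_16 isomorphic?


Comparing ℤ_2 × ℤ_8 and ℤ_16:
gcd(2,8) = 2 ≠ 1. Max element order in ℤ_2×ℤ_8 is lcm(2,8) = 8 < 16, so it has no element of order 16

No, ℤ_2 × ℤ_8 ≇ ℤ_16


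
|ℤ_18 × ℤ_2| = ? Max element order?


|ℤ_18 × ℤ_2| = 18 × 2 = 36
Max element order = lcm(18,2) = 18
Cyclic? No (gcd=2)

|ℤ_18×ℤ_2| = 36, max element order = 18


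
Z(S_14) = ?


Z(G) = {g ∈ G | gx = xg for all x ∈ G}
S_n is non-abelian for n ≥ 3; Z(S_14) is trivial

Z(S_14) = {e}


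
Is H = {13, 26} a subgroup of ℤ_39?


Subgroup test for H = {13, 26} in (ℤ_39, +):
(1) 0 ∈ H? No
(2) Closure: for all a,b ∈ H, (a+b) mod 39 ∈ H? No  [counterexample: 13 + 26 = 0 ∉ H]
(3) Inverses: for all a ∈ H, -a mod 39 ∈ H? Yes

No, H is not a subgroup of ℤ_39


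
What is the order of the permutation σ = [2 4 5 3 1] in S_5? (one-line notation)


Cycle decomposition: (1 2 4 3 5)
Cycle lengths: 5
Order = lcm(5) = 5

ord(σ) = 5


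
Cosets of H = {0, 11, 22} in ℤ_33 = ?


H = {0, 11, 22}, |H| = 3
Number of cosets = |G|/|H| = 33/3 = 11
0 + H = {0, 11, 22}
1 + H = {1, 12, 23}
2 + H = {2, 13, 24}
3 + H = {3, 14, 25}
4 + H = {4, 15, 26}
5 + H = {5, 16, 27}
6 + H = {6, 17, 28}
7 + H = {7, 18, 29}
8 + H = {8, 19, 30}
9 + H = {9, 20, 31}
10 + H = {10, 21, 32}

Cosets: 0+H={0,11,22}; 1+H={1,12,23}; 2+H={2,13,24}; 3+H={3,14,25}; 4+H={4,15,26}; 5+H={5,16,27}; 6+H={6,17,28}; 7+H={7,18,29}; 8+H={8,19,30}; 9+H={9,20,31}; 10+H={10,21,32}


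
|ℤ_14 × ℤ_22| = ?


|A × B| = |A| · |B|
|ℤ_14 × ℤ_22| = 14 × 22 = 308

|ℤ_14 × ℤ_22| = 308


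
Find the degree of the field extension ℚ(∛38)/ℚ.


∛38 has minimal polynomial x³ - 38 (irreducible over ℚ since 38 is not a perfect cube)

[ℚ(∛38)/ℚ] = 3


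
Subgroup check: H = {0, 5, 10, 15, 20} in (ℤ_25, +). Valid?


Subgroup test for H = {0, 5, 10, 15, 20} in (ℤ_25, +):
(1) 0 ∈ H? Yes
(2) Closure: for all a,b ∈ H, (a+b) mod 25 ∈ H? Yes
(3) Inverses: for all a ∈ H, -a mod 25 ∈ H? Yes

Yes, H is a subgroup of ℤ_25


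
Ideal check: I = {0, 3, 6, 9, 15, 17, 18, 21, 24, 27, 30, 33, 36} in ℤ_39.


Check ideal conditions for I = {0, 3, 6, 9, 15, 17, 18, 21, 24, 27, 30, 33, 36} in ℤ_39:
(1) I is an additive subgroup? No
(2) For r ∈ ℤ_39 and a ∈ I: r·a ∈ I? No  [counterexample: r=2, a=6, r·a mod 39 = 12 ∉ I]

No, I is not an ideal of ℤ_39


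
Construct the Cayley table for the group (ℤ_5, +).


Elements: {0, 1, 2, 3, 4}
Operation: addition mod 5
Entry (a, b) = (a + b) mod 5

Cayley table:
  | 0 | 1 | 2 | 3 | 4
0 | 0 | 1 | 2 | 3 | 4
1 | 1 | 2 | 3 | 4 | 0
2 | 2 | 3 | 4 | 0 | 1
3 | 3 | 4 | 0 | 1 | 2
4 | 4 | 0 | 1 | 2 | 3


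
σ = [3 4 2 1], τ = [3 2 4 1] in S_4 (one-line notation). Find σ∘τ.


σ∘τ: apply τ first, then σ
1 →τ 3 →σ 2
2 →τ 2 →σ 4
3 →τ 4 →σ 1
4 →τ 1 →σ 3

σ∘τ = [2 4 1 3]


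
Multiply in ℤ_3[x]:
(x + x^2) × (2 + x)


Expand and collect like terms; reduce coefficients mod 3:
x^0: 0·2 = 0 ≡ 0 (mod 3)
x^1: 0·1 + 1·2 = 2 ≡ 2 (mod 3)
x^2: 1·1 + 1·2 = 3 ≡ 0 (mod 3)
x^3: 1·1 = 1 ≡ 1 (mod 3)
Result: 2x + x^3

f · g = 2x + x^3


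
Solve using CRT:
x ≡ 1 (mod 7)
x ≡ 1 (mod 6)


m₁ = 7, m₂ = 6, gcd = 1, so CRT applies. M = m₁·m₂ = 42
Let M₁ = M/m₁ = 6, M₂ = M/m₂ = 7
Find y₁ ≡ M₁⁻¹ (mod m₁): 6⁻¹ ≡ 6 (mod 7)
Find y₂ ≡ M₂⁻¹ (mod m₂): 7⁻¹ ≡ 1 (mod 6)
x = a₁·M₁·y₁ + a₂·M₂·y₂ = 1·6·6 + 1·7·1 = 43
Reduce mod 42: x ≡ 1
Check: 1 mod 7 = 1 ✓, 1 mod 6 = 1 ✓

x ≡ 1 (mod 42)


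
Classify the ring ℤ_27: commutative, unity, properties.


ℤ_27 is a commutative ring with unity 1; 27 = 3×9 is composite, so 3·9 ≡ 0 gives zero divisors (not an integral domain)
Commutative: Yes
Integral domain: No
Has unity: Yes

ℤ_27: Commutative=Yes, Unity=Yes


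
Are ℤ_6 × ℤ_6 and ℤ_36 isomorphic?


Comparing ℤ_6 × ℤ_6 and ℤ_36:
gcd(6,6) = 6 ≠ 1. Max element order in ℤ_6×ℤ_6 is lcm(6,6) = 6 < 36, so it has no element of order 36

No, ℤ_6 × ℤ_6 ≇ ℤ_36


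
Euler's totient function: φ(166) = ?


Factor n: 166 = 2 × 83
φ(n) = n · ∏(1 - 1/p) over distinct primes p | n
φ(166) = 166 · (1 - 1/2) · (1 - 1/83) = 82

φ(166) = 82


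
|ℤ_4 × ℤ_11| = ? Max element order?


|ℤ_4 × ℤ_11| = 4 × 11 = 44
Max element order = lcm(4,11) = 44
Cyclic? Yes (gcd=1)

|ℤ_4×ℤ_11| = 44, max element order = 44


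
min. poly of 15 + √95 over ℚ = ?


Let α = 15 + √95. Then α - 15 = √95, so (α - 15)² = 95, giving α² - 30α + 130 = 0. Degree 2 and α ∉ ℚ, so this is the minimal polynomial.

Minimal polynomial: x² - 30x + 130


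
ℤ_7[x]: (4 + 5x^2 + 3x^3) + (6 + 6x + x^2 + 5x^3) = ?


Add coefficients mod 7:
x^0: 4 + 6 = 3 (mod 7)
x^1: 0 + 6 = 6 (mod 7)
x^2: 5 + 1 = 6 (mod 7)
x^3: 3 + 5 = 1 (mod 7)
Result: 3 + 6x + 6x^2 + x^3

f + g = 3 + 6x + 6x^2 + x^3


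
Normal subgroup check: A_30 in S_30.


H = A_30 in S_30
A_30 has index 2 in S_30, and every subgroup of index 2 is normal

Yes, normal subgroup


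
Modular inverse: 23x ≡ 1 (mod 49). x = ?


Use the extended Euclidean algorithm to write 1 = 23·s + 49·t; then s mod 49 is the inverse.
Euclidean algorithm:
  23 = 0·49 + 23
  49 = 2·23 + 3
  23 = 7·3 + 2
  3 = 1·2 + 1
  2 = 2·1 + 0
gcd(23,49) = 1
Back-substitution gives: 23·(-17) + 49·(8) = 1
So 23⁻¹ ≡ -17 ≡ 32 (mod 49)
Check: 23 × 32 = 736 ≡ 1 (mod 49) ✓

23⁻¹ ≡ 32 (mod 49)


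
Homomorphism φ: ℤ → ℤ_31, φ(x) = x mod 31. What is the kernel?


Kernel = preimage of identity
ker(φ) = {x ∈ ℤ : x ≡ 0 (mod 31)} = 31ℤ = {0, ±31, ±62, ...}

ker(φ) = 31ℤ


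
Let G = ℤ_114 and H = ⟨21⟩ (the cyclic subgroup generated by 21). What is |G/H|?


|⟨21⟩| = n / gcd(21, 114) = 114 / 3 = 38
H is normal (ℤ_114 is abelian).
|G/H| = |G| / |H| = 114 / 38 = 3

|G/H| = 3


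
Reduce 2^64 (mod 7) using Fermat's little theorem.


Fermat's little theorem: if p is prime and gcd(a,p)=1, then a^(p-1) ≡ 1 (mod p)
p = 7 is prime, gcd(2,7) = 1
Reduce exponent: 64 mod 6 = 4
So 2^64 ≡ 2^4 (mod 7)
2^4 mod 7 = 2

2^64 ≡ 2 (mod 7)


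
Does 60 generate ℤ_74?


g generates ℤ_n iff gcd(g, n) = 1
gcd(60, 74) = 2
Since gcd = 2 ≠ 1, ⟨60⟩ has order 37 < 74, so 60 is not a generator.

No, 60 does not generate ℤ_74


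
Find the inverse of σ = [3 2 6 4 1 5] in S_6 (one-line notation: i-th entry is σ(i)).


To find σ⁻¹, swap domain and range:
σ(1) = 3 → σ⁻¹(3) = 1
σ(2) = 2 → σ⁻¹(2) = 2
σ(3) = 6 → σ⁻¹(6) = 3
σ(4) = 4 → σ⁻¹(4) = 4
σ(5) = 1 → σ⁻¹(1) = 5
σ(6) = 5 → σ⁻¹(5) = 6

σ⁻¹ = [5 2 1 4 6 3]


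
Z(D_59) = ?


Z(G) = {g ∈ G | gx = xg for all x ∈ G}
For odd n, Z(D_n) = {e}: no nontrivial rotation commutes with all reflections

Z(D_59) = {e}


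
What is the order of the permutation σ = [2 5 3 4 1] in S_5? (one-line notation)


Cycle decomposition: (1 2 5)
Cycle lengths: 3
Order = lcm(3) = 3

ord(σ) = 3


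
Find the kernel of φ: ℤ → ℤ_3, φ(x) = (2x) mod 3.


Kernel = preimage of identity
ker(φ) = {x ∈ ℤ : 2x ≡ 0 (mod 3)}. gcd(2,3) = 1, so 2x ≡ 0 (mod 3) ⟺ x ≡ 0 (mod 3/1 = 3). Hence ker(φ) = 3ℤ

ker(φ) = 3ℤ


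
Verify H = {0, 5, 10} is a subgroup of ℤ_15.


Subgroup test for H = {0, 5, 10} in (ℤ_15, +):
(1) 0 ∈ H? Yes
(2) Closure: for all a,b ∈ H, (a+b) mod 15 ∈ H? Yes
(3) Inverses: for all a ∈ H, -a mod 15 ∈ H? Yes

Yes, H is a subgroup of ℤ_15


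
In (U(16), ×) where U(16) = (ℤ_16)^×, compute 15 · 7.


Operation: multiplication mod 16
15 · 7 = (a × b) mod 16 with a = 15, b = 7

15 · 7 = 9


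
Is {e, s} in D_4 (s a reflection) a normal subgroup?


H = {e, s} in D_4 (s a reflection)
r·s·r⁻¹ = sr⁻² ≠ s for n ≥ 3, so {e, s} is not closed under conjugation

No, not a normal subgroup


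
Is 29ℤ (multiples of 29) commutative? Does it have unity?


29ℤ is a commutative ring under +,× but has no multiplicative identity (1 ∉ 29ℤ); it has no zero divisors, but without unity it is not an integral domain
Commutative: Yes
Integral domain: No
Has unity: No

29ℤ (multiples of 29): Commutative=Yes, Unity=No


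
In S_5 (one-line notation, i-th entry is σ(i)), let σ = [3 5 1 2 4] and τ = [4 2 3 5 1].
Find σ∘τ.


σ∘τ: apply τ first, then σ
1 →τ 4 →σ 2
2 →τ 2 →σ 5
3 →τ 3 →σ 1
4 →τ 5 →σ 4
5 →τ 1 →σ 3

σ∘τ = [2 5 1 4 3]


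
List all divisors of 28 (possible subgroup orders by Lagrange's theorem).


Lagrange's theorem: |H| divides |G|
|G| = 28
Divisors of 28: 1, 2, 4, 7, 14, 28

Possible subgroup orders: {1, 2, 4, 7, 14, 28}


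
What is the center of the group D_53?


Z(G) = {g ∈ G | gx = xg for all x ∈ G}
For odd n, Z(D_n) = {e}: no nontrivial rotation commutes with all reflections

Z(D_53) = {e}


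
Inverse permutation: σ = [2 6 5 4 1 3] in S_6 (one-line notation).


To find σ⁻¹, swap domain and range:
σ(1) = 2 → σ⁻¹(2) = 1
σ(2) = 6 → σ⁻¹(6) = 2
σ(3) = 5 → σ⁻¹(5) = 3
σ(4) = 4 → σ⁻¹(4) = 4
σ(5) = 1 → σ⁻¹(1) = 5
σ(6) = 3 → σ⁻¹(3) = 6

σ⁻¹ = [5 1 6 4 3 2]


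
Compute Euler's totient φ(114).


Factor n: 114 = 2 × 3 × 19
φ(n) = n · ∏(1 - 1/p) over distinct primes p | n
φ(114) = 114 · (1 - 1/2) · (1 - 1/3) · (1 - 1/19) = 36

φ(114) = 36


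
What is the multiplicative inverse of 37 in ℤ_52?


Use the extended Euclidean algorithm to write 1 = 37·s + 52·t; then s mod 52 is the inverse.
Euclidean algorithm:
  37 = 0·52 + 37
  52 = 1·37 + 15
  37 = 2·15 + 7
  15 = 2·7 + 1
  7 = 7·1 + 0
gcd(37,52) = 1
Back-substitution gives: 37·(-7) + 52·(5) = 1
So 37⁻¹ ≡ -7 ≡ 45 (mod 52)
Check: 37 × 45 = 1665 ≡ 1 (mod 52) ✓

37⁻¹ ≡ 45 (mod 52)


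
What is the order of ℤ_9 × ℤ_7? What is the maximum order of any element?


|ℤ_9 × ℤ_7| = 9 × 7 = 63
Max element order = lcm(9,7) = 63
Cyclic? Yes (gcd=1)

|ℤ_9×ℤ_7| = 63, max element order = 63


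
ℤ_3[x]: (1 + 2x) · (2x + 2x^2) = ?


Expand and collect like terms; reduce coefficients mod 3:
x^0: 1·0 = 0 ≡ 0 (mod 3)
x^1: 1·2 + 2·0 = 2 ≡ 2 (mod 3)
x^2: 1·2 + 2·2 = 6 ≡ 0 (mod 3)
x^3: 2·2 = 4 ≡ 1 (mod 3)
Result: 2x + x^3

f · g = 2x + x^3


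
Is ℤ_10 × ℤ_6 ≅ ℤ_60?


Comparing ℤ_10 × ℤ_6 and ℤ_60:
gcd(10,6) = 2 ≠ 1. Max element order in ℤ_10×ℤ_6 is lcm(10,6) = 30 < 60, so it has no element of order 60

No, ℤ_10 × ℤ_6 ≇ ℤ_60


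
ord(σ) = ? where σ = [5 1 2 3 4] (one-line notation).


Cycle decomposition: (1 5 4 3 2)
Cycle lengths: 5
Order = lcm(5) = 5

ord(σ) = 5


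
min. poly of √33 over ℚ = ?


√33 satisfies x² - 33 = 0, irreducible over ℚ since 33 is squarefree

Minimal polynomial: x² - 33


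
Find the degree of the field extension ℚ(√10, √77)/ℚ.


[ℚ(√10,√77):ℚ] = [ℚ(√10,√77):ℚ(√10)]·[ℚ(√10):ℚ] = 2·2 = 4

[ℚ(√10, √77)/ℚ] = 4


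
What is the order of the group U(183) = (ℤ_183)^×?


U(n) is the group of units mod n; |U(n)| = φ(n)
|U(183)| = φ(183) = 120

|U(183) = (ℤ_183)^×| = 120


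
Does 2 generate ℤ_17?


g generates ℤ_n iff gcd(g, n) = 1
gcd(2, 17) = 1
Since gcd = 1, 2 is a generator.

Yes, 2 generates ℤ_17


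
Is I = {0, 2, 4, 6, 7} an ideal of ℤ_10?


Check ideal conditions for I = {0, 2, 4, 6, 7} in ℤ_10:
(1) I is an additive subgroup? No
(2) For r ∈ ℤ_10 and a ∈ I: r·a ∈ I? No  [counterexample: r=2, a=4, r·a mod 10 = 8 ∉ I]

No, I is not an ideal of ℤ_10


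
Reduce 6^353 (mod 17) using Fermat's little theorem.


Fermat's little theorem: if p is prime and gcd(a,p)=1, then a^(p-1) ≡ 1 (mod p)
p = 17 is prime, gcd(6,17) = 1
Reduce exponent: 353 mod 16 = 1
So 6^353 ≡ 6^1 (mod 17)
6^1 mod 17 = 6

6^353 ≡ 6 (mod 17)


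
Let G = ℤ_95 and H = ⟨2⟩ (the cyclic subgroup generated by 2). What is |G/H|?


|⟨2⟩| = n / gcd(2, 95) = 95 / 1 = 95
H is normal (ℤ_95 is abelian).
|G/H| = |G| / |H| = 95 / 95 = 1

|G/H| = 1


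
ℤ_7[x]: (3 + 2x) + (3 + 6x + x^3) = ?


Add coefficients mod 7:
x^0: 3 + 3 = 6 (mod 7)
x^1: 2 + 6 = 1 (mod 7)
x^2: 0 + 0 = 0 (mod 7)
x^3: 0 + 1 = 1 (mod 7)
Result: 6 + x + x^3

f + g = 6 + x + x^3


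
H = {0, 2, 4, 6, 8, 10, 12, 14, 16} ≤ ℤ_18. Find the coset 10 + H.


10 + H = {10 + h (mod 18) : h ∈ H}
10+0=10, 10+2=12, 10+4=14, 10+6=16, 10+8=0, 10+10=2, 10+12=4, 10+14=6, 10+16=8
10 + H = {0, 2, 4, 6, 8, 10, 12, 14, 16} = 0 + H

10 + H = {0, 2, 4, 6, 8, 10, 12, 14, 16}


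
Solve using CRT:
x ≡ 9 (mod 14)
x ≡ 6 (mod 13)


m₁ = 14, m₂ = 13, gcd = 1, so CRT applies. M = m₁·m₂ = 182
Let M₁ = M/m₁ = 13, M₂ = M/m₂ = 14
Find y₁ ≡ M₁⁻¹ (mod m₁): 13⁻¹ ≡ 13 (mod 14)
Find y₂ ≡ M₂⁻¹ (mod m₂): 14⁻¹ ≡ 1 (mod 13)
x = a₁·M₁·y₁ + a₂·M₂·y₂ = 9·13·13 + 6·14·1 = 1605
Reduce mod 182: x ≡ 149
Check: 149 mod 14 = 9 ✓, 149 mod 13 = 6 ✓

x ≡ 149 (mod 182)


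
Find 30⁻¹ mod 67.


Use the extended Euclidean algorithm to write 1 = 30·s + 67·t; then s mod 67 is the inverse.
Euclidean algorithm:
  30 = 0·67 + 30
  67 = 2·30 + 7
  30 = 4·7 + 2
  7 = 3·2 + 1
  2 = 2·1 + 0
gcd(30,67) = 1
Back-substitution gives: 30·(-29) + 67·(13) = 1
So 30⁻¹ ≡ -29 ≡ 38 (mod 67)
Check: 30 × 38 = 1140 ≡ 1 (mod 67) ✓

30⁻¹ ≡ 38 (mod 67)


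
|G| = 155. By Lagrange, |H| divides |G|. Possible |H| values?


Lagrange's theorem: |H| divides |G|
|G| = 155
Divisors of 155: 1, 5, 31, 155

Possible subgroup orders: {1, 5, 31, 155}


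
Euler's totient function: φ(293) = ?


Factor n: 293 = 293
φ(n) = n · ∏(1 - 1/p) over distinct primes p | n
φ(293) = 293 · (1 - 1/293) = 292

φ(293) = 292


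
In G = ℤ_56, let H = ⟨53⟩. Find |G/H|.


|⟨53⟩| = n / gcd(53, 56) = 56 / 1 = 56
H is normal (ℤ_56 is abelian).
|G/H| = |G| / |H| = 56 / 56 = 1

|G/H| = 1


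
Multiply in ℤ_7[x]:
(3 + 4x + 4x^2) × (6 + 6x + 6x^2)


Expand and collect like terms; reduce coefficients mod 7:
x^0: 3·6 = 18 ≡ 4 (mod 7)
x^1: 3·6 + 4·6 = 42 ≡ 0 (mod 7)
x^2: 3·6 + 4·6 + 4·6 = 66 ≡ 3 (mod 7)
x^3: 4·6 + 4·6 = 48 ≡ 6 (mod 7)
x^4: 4·6 = 24 ≡ 3 (mod 7)
Result: 4 + 3x^2 + 6x^3 + 3x^4

f · g = 4 + 3x^2 + 6x^3 + 3x^4


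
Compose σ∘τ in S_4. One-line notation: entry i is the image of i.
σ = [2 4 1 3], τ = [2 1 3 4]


σ∘τ: apply τ first, then σ
1 →τ 2 →σ 4
2 →τ 1 →σ 2
3 →τ 3 →σ 1
4 →τ 4 →σ 3

σ∘τ = [4 2 1 3]


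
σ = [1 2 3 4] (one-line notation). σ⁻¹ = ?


To find σ⁻¹, swap domain and range:
σ(1) = 1 → σ⁻¹(1) = 1
σ(2) = 2 → σ⁻¹(2) = 2
σ(3) = 3 → σ⁻¹(3) = 3
σ(4) = 4 → σ⁻¹(4) = 4

σ⁻¹ = [1 2 3 4]


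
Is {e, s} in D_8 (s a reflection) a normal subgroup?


H = {e, s} in D_8 (s a reflection)
r·s·r⁻¹ = sr⁻² ≠ s for n ≥ 3, so {e, s} is not closed under conjugation

No, not a normal subgroup


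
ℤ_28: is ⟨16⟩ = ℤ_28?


g generates ℤ_n iff gcd(g, n) = 1
gcd(16, 28) = 4
Since gcd = 4 ≠ 1, ⟨16⟩ has order 7 < 28, so 16 is not a generator.

No, 16 does not generate ℤ_28


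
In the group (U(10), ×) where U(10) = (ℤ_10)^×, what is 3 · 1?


Operation: multiplication mod 10
3 · 1 = (a × b) mod 10 with a = 3, b = 1

3 · 1 = 3


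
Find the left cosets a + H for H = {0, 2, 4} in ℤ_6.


H = {0, 2, 4}, |H| = 3
Number of cosets = |G|/|H| = 6/3 = 2
0 + H = {0, 2, 4}
1 + H = {1, 3, 5}

Cosets: 0+H={0,2,4}; 1+H={1,3,5}


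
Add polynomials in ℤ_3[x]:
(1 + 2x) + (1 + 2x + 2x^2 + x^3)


Add coefficients mod 3:
x^0: 1 + 1 = 2 (mod 3)
x^1: 2 + 2 = 1 (mod 3)
x^2: 0 + 2 = 2 (mod 3)
x^3: 0 + 1 = 1 (mod 3)
Result: 2 + x + 2x^2 + x^3

f + g = 2 + x + 2x^2 + x^3


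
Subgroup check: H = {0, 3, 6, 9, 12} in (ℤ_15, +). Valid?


Subgroup test for H = {0, 3, 6, 9, 12} in (ℤ_15, +):
(1) 0 ∈ H? Yes
(2) Closure: for all a,b ∈ H, (a+b) mod 15 ∈ H? Yes
(3) Inverses: for all a ∈ H, -a mod 15 ∈ H? Yes

Yes, H is a subgroup of ℤ_15


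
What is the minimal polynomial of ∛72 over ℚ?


∛72 satisfies x³ - 72 = 0, irreducible over ℚ (no rational root; 72 is not a perfect cube)

Minimal polynomial: x³ - 72
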